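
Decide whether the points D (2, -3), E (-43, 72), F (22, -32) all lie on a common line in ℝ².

No

DE = (-45, 75), DF = (20, -29).
det[DE; DF] = (-45)(-29) − (75)(20) = -195.
The determinant is nonzero, so they are not collinear.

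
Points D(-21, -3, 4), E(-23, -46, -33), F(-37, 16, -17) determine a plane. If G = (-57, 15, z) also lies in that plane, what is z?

The plane through D, E, F has equation 1606x + 550y − 726z = -38280.
Substituting G: (-726)z + (-83292) = -38280, so z = -62.

-62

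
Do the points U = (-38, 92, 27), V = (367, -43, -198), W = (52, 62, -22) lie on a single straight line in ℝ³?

No

UV = (405, -135, -225), UW = (90, -30, -49).
Comparing components 2 and 3: (-135)(-49) − (-225)(-30) = -135 ≠ 0, so UV and UW are not parallel and the points are not collinear.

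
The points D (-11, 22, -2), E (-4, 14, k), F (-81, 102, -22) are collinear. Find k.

0

Direction DF = (-70, 80, -20). From the x-coordinate of E, the parameter along the line is τ = (-4 − (-11))/(-70) = -1/10.
Then k = (-2) + (-1/10)·(-20) = 0.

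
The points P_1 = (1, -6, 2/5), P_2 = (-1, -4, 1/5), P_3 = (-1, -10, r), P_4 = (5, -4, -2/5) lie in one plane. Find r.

7/5

Normal to plane P_1P_2P_4: n = (-6/5, -12/5, -12); plane equation n·P = 42/5.
Requiring n·P_3 = 42/5: (-12)r + (126/5) = 42/5.
So r = 7/5.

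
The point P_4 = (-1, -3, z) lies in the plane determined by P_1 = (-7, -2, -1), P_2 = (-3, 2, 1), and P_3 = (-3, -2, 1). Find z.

Coplanarity requires P_1P_2 · (P_1P_3 × P_1P_4) = 0.
P_1P_2 = (4, 4, 2), P_1P_3 = (4, 0, 2); the triple product is linear in z with coefficient -16 and constant term 32.
Setting it to zero: z = 2.

2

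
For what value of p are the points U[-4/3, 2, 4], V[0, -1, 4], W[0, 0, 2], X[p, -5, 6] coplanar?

4/3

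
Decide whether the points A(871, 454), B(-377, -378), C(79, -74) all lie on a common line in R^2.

Yes

AB = (-1248, -832), AC = (-792, -528).
Twice the signed area of △ABC is (-1248)(-528) − (-832)(-792) = 0.
The triangle is degenerate (zero area), so the points are collinear.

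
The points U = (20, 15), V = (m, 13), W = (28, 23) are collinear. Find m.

Collinearity: (V − U) must be parallel to (W − U) = (8, 8).
Cross-multiplying the components: (m − 20)·(8) = (-2)·(8).
Solving gives m = 18.

18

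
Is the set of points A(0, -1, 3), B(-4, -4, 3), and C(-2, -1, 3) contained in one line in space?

No

AB = (-4, -3, 0), AC = (-2, 0, 0).
AB × AC = (0, 0, -6).
The cross product is nonzero, so the points do not lie on one line.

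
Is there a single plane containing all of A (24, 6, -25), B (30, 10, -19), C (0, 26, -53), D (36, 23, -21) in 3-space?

With A as base: AB = (6, 4, 6), AC = (-24, 20, -28), AD = (12, 17, 4).
AC × AD = (556, -240, -648).
AB · (AC × AD) = -1512.
Since -1512 ≠ 0, the four points are not coplanar.

No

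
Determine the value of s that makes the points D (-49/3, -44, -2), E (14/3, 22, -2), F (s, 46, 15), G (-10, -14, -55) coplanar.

The points are coplanar iff DE · (DF × DG) = 0.
Expanding, this is linear in s: (3498)s + (-46640) = 0.
So s = 40/3.

40/3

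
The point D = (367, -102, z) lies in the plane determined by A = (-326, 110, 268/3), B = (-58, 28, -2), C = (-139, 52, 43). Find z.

-443/3

Coplanarity requires AB · (AC × AD) = 0.
AB = (268, -82, -274/3), AC = (187, -58, -139/3); the triple product is linear in z with coefficient -210 and constant term -31010.
Setting it to zero: z = -443/3.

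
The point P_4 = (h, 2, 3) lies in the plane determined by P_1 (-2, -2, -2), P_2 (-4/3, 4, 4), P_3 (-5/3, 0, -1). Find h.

-5/3

Coplanarity requires P_1P_2 · (P_1P_3 × P_1P_4) = 0.
P_1P_2 = (2/3, 6, 6), P_1P_3 = (1/3, 2, 1); the triple product is linear in h with coefficient -6 and constant term -10.
Setting it to zero: h = -5/3.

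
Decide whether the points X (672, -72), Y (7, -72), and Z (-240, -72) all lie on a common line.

XY = (-665, 0), XZ = (-912, 0).
det[XY; XZ] = (-665)(0) − (0)(-912) = 0.
The determinant is zero, so the points are collinear.

Yes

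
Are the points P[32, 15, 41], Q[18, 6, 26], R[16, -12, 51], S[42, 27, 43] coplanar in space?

The four points are coplanar iff the 3×3 determinant with rows PQ, PR, PS is zero.
Rows: (-14, -9, -15), (-16, -27, 10), (10, 12, 2).
Expanding along the first row: (-14)(-174) − (-9)(-132) + (-15)(78) = 78.
Nonzero ⇒ not coplanar.

No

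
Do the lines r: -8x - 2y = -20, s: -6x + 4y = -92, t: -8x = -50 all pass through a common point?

No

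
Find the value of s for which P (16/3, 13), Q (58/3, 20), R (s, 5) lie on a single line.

-32/3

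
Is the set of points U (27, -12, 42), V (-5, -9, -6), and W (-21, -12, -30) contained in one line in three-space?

UV = (-32, 3, -48), UW = (-48, 0, -72).
Comparing components 2 and 3: (3)(-72) − (-48)(0) = -216 ≠ 0, so UV and UW are not parallel and the points are not collinear.

No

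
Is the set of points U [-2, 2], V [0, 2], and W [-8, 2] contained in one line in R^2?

UV = (2, 0), UW = (-6, 0).
det[UV; UW] = (2)(0) − (0)(-6) = 0.
The determinant is zero, so the points are collinear.

Yes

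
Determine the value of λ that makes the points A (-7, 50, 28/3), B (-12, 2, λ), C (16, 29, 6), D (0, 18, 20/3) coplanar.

20/3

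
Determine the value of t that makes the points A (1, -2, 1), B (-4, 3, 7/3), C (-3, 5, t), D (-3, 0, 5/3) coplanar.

The points are coplanar iff AB · (AC × AD) = 0.
Expanding, this is linear in t: (-10)t + (80/3) = 0.
So t = 8/3.

8/3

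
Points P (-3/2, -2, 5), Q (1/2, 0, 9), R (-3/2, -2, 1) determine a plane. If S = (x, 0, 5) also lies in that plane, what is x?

The plane through P, Q, R has equation −8x + 8y = -4.
Substituting S: (-8)x + (0) = -4, so x = 1/2.

1/2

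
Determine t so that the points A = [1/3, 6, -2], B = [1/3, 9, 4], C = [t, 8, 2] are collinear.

Collinearity requires AB × AC = 0; each component is linear in t.
The y-component gives (6)t + (-2) = 0, so t = 1/3.
The remaining components then also vanish.

1/3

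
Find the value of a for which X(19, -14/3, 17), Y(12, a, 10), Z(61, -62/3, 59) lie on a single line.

Direction XZ = (42, -16, 42). From the x-coordinate of Y, the parameter along the line is τ = (12 − 19)/42 = -1/6.
Then a = (-14/3) + (-1/6)·(-16) = -2.

-2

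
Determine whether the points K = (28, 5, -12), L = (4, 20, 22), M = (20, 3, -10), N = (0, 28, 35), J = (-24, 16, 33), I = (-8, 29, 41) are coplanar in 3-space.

Yes

The plane through K, L, M has normal n = KL × KM = (98, -224, 168) and equation n·P = -392.
Checking the remaining points: n·N = -392, n·J = -392, n·I = -392.
All equal -392, so all 6 points lie in one plane.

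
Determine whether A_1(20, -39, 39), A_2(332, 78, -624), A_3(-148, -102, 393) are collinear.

No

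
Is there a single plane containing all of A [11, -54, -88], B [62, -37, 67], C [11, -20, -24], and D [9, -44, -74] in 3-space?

Yes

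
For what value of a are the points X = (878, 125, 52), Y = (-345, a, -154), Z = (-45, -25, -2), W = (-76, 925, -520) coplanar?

175

Coplanarity ⇔ det[XY; XZ; XW] = 0.
Expanding, this is linear in a: (-476440)a + (83377000) = 0.
So a = 175.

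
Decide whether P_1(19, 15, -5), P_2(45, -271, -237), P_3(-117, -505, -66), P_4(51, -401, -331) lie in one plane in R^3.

With P_1 as base: P_1P_2 = (26, -286, -232), P_1P_3 = (-136, -520, -61), P_1P_4 = (32, -416, -326).
P_1P_3 × P_1P_4 = (144144, -46288, 73216).
P_1P_2 · (P_1P_3 × P_1P_4) = 0.
The scalar triple product vanishes, so the four points are coplanar.

Yes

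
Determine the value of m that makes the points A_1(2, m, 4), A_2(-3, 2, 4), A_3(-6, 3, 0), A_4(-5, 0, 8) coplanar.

Coplanarity ⇔ det[A_1A_2; A_1A_3; A_1A_4] = 0.
Expanding, this is linear in m: (-20)m + (60) = 0.
So m = 3.

3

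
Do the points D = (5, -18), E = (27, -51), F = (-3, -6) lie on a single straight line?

Yes

DE = (22, -33), DF = (-8, 12).
Twice the signed area of △DEF is (22)(12) − (-33)(-8) = 0.
The triangle is degenerate (zero area), so the points are collinear.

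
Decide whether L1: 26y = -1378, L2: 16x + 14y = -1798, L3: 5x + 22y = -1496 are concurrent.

The three lines meet at one point iff the augmented coefficient matrix [aᵢ bᵢ cᵢ] has rank < 3, i.e. its determinant vanishes.
Here the determinant is 0.
It vanishes, so the lines are concurrent at (-66, -53).

Yes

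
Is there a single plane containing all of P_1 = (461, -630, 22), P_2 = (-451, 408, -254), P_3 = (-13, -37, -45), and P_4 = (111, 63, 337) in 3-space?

The four points are coplanar iff the 3×3 determinant with rows P_1P_2, P_1P_3, P_1P_4 is zero.
Rows: (-912, 1038, -276), (-474, 593, -67), (-350, 693, 315).
Expanding along the first row: (-912)(233226) − (1038)(-172760) + (-276)(-120932) = 0.
Zero determinant ⇒ coplanar.

Yes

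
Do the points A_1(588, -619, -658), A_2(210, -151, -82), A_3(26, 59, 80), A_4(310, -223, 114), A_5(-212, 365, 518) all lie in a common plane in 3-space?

The plane through A_1, A_2, A_3 has normal n = A_1A_2 × A_1A_3 = (-45144, -44748, 6732) and equation n·P = -3275316.
Checking the remaining points: n·A_4 = -3248388, n·A_5 = -3275316.
Since n·A_4 = -3248388 ≠ -3275316, A_4 is off the plane and the points are not all coplanar.

No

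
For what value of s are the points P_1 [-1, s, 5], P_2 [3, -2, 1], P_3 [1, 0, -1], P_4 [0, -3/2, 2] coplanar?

Coplanarity ⇔ det[P_1P_2; P_1P_3; P_1P_4] = 0.
Expanding, this is linear in s: (-8)s + (-24) = 0.
So s = -3.

-3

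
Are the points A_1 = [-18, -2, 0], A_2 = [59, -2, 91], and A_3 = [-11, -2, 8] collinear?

No

A_1A_2 = (77, 0, 91), A_1A_3 = (7, 0, 8).
Comparing components 3 and 1: (91)(7) − (77)(8) = 21 ≠ 0, so A_1A_2 and A_1A_3 are not parallel and the points are not collinear.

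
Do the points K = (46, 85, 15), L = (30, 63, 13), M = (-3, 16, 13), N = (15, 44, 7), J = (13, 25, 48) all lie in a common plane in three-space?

Yes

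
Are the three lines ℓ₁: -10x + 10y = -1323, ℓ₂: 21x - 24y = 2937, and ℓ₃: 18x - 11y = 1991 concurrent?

No

Intersecting ℓ₁ and ℓ₂: solving the 2×2 system gives (x, y) = (397/5, -529/10).
Substitute into ℓ₃: (18)(397/5) + (-11)(-529/10) = 20111/10.
But ℓ₃ requires 1991 ≠ 20111/10, so the three lines have no common point.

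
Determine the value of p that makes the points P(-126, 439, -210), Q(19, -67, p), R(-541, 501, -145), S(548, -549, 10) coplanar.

Normal to plane PRS: n = (77860, 135110, 368232); plane equation n·X = -27825790.
Requiring n·Q = -27825790: (368232)p + (-7573030) = -27825790.
So p = -55.

-55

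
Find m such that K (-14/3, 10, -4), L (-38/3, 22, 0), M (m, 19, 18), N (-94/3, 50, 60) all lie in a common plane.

-32/3

Normal to plane KLN: n = (608, 1216/3, 0); plane equation n·P = 1216.
Requiring n·M = 1216: (608)m + (23104/3) = 1216.
So m = -32/3.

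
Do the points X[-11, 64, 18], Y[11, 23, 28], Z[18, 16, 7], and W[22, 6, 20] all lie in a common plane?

With X as base: XY = (22, -41, 10), XZ = (29, -48, -11), XW = (33, -58, 2).
XZ × XW = (-734, -421, -98).
XY · (XZ × XW) = 133.
Since 133 ≠ 0, the four points are not coplanar.

No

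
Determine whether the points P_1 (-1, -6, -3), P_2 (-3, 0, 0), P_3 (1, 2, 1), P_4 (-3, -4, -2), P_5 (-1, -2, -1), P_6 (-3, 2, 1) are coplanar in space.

Yes

The plane through P_1, P_2, P_3 has normal n = P_1P_2 × P_1P_3 = (0, 14, -28) and equation n·P = 0.
Checking the remaining points: n·P_4 = 0, n·P_5 = 0, n·P_6 = 0.
All equal 0, so all 6 points lie in one plane.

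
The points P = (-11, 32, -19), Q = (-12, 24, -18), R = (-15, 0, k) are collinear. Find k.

-15

Direction PQ = (-1, -8, 1). From the x-coordinate of R, the parameter along the line is τ = (-15 − (-11))/(-1) = 4.
Then k = (-19) + 4·(1) = -15.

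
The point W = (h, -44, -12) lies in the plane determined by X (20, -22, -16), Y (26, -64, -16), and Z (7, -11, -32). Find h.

The plane through X, Y, Z has equation 672x + 96y − 480z = 19008.
Substituting W: (672)h + (1536) = 19008, so h = 26.

26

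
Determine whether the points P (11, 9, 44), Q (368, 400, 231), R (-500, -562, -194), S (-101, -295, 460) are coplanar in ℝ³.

Yes

The four points are coplanar iff the 3×3 determinant with rows PQ, PR, PS is zero.
Rows: (357, 391, 187), (-511, -571, -238), (-112, -304, 416).
Expanding along the first row: (357)(-309888) − (391)(-239232) + (187)(91392) = 0.
Zero determinant ⇒ coplanar.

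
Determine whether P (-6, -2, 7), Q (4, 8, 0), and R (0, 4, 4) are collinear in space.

PQ = (10, 10, -7), PR = (6, 6, -3).
PQ × PR = (12, -12, 0).
The cross product is nonzero, so the points do not lie on one line.

No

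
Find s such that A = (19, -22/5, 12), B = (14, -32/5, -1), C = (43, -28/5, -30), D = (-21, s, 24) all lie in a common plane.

Normal to plane ABC: n = (342/5, -522, 54); plane equation n·P = 21222/5.
Requiring n·D = 21222/5: (-522)s + (-702/5) = 21222/5.
So s = -42/5.

-42/5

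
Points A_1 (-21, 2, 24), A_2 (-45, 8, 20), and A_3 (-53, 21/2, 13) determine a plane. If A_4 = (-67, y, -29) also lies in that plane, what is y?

35/2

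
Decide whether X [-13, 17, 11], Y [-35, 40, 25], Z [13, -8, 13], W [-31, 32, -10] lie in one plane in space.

A normal to the plane through X, Y, Z is n = XY × XZ = (396, 408, -48).
The plane has equation n·P = 1260. For W: n·W = 1260.
Equal, so W lies in the plane and all four are coplanar.

Yes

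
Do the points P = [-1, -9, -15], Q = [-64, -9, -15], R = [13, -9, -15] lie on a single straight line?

PQ = (-63, 0, 0), PR = (14, 0, 0).
PQ × PR = (0, 0, 0).
The cross product vanishes, so the three points are collinear.

Yes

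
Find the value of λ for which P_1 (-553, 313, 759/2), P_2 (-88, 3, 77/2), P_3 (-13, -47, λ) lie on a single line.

Collinearity requires P_1P_2 × P_1P_3 = 0; each component is linear in λ.
The x-component gives (-310)λ + (-5115) = 0, so λ = -33/2.
The remaining components then also vanish.

-33/2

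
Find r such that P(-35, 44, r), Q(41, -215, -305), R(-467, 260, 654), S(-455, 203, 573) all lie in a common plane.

78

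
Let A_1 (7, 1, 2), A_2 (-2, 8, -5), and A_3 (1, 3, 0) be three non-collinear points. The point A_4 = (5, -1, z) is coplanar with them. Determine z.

4

A normal to the plane is n = A_1A_2 × A_1A_3 = (0, 24, 24).
A_4 lies in the plane iff n · A_1A_4 = 0.
This gives (24)z + (-96) = 0, so z = 4.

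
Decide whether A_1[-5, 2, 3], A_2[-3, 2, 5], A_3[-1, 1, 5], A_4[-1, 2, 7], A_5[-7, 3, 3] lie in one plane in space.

Yes

The plane through A_1, A_2, A_3 has normal n = A_1A_2 × A_1A_3 = (2, 4, -2) and equation n·P = -8.
Checking the remaining points: n·A_4 = -8, n·A_5 = -8.
All equal -8, so all 5 points lie in one plane.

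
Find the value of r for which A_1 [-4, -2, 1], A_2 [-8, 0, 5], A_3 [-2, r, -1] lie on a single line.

Collinearity requires A_1A_2 × A_1A_3 = 0; each component is linear in r.
The x-component gives (-4)r + (-12) = 0, so r = -3.
The remaining components then also vanish.

-3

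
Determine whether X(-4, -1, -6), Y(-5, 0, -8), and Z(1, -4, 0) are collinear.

XY = (-1, 1, -2), XZ = (5, -3, 6).
XY × XZ = (0, -4, -2).
The cross product is nonzero, so the points do not lie on one line.

No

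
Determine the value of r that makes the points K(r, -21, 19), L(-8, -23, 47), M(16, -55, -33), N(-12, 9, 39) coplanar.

-2

The points are coplanar iff KL · (KM × KN) = 0.
Expanding, this is linear in r: (-2816)r + (-5632) = 0.
So r = -2.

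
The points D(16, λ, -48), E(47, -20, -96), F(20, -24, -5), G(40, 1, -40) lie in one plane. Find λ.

-63

Coplanarity ⇔ det[DE; DF; DG] = 0.
Expanding, this is linear in λ: (-875)λ + (-55125) = 0.
So λ = -63.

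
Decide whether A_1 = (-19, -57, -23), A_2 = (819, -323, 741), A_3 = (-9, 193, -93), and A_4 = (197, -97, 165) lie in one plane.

Yes

With A_1 as base: A_1A_2 = (838, -266, 764), A_1A_3 = (10, 250, -70), A_1A_4 = (216, -40, 188).
A_1A_3 × A_1A_4 = (44200, -17000, -54400).
A_1A_2 · (A_1A_3 × A_1A_4) = 0.
The scalar triple product vanishes, so the four points are coplanar.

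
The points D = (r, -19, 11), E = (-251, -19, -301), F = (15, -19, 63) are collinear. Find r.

-23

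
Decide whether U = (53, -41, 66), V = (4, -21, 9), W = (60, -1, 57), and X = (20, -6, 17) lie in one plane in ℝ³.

A normal to the plane through U, V, W is n = UV × UW = (2100, -840, -2100).
The plane has equation n·P = 7140. For X: n·X = 11340.
11340 ≠ 7140, so X is off the plane.

No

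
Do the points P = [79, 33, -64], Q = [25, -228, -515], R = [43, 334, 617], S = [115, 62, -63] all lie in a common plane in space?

Yes

A normal to the plane through P, Q, R is n = PQ × PR = (-41990, 53010, -25650).
The plane has equation n·X = 73720. For S: n·S = 73720.
Equal, so S lies in the plane and all four are coplanar.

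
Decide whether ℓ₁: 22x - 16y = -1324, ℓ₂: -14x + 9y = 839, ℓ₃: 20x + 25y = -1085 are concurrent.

Lines aᵢx + bᵢy = cᵢ with pairwise distinct directions are concurrent exactly when det[aᵢ bᵢ cᵢ] = 0.
Here the determinant is 0.
It vanishes, so the lines are concurrent at (-58, 3).

Yes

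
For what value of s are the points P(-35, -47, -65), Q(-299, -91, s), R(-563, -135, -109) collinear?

Collinearity requires PQ × PR = 0; each component is linear in s.
The x-component gives (88)s + (7656) = 0, so s = -87.
The remaining components then also vanish.

-87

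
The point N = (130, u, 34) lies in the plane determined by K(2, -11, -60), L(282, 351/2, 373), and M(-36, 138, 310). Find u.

32

A normal to the plane is n = KL × KM = (4488, -120054, 48807).
N lies in the plane iff n · KN = 0.
This gives (-120054)u + (3841728) = 0, so u = 32.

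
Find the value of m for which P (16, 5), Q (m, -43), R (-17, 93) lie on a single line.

34

The three points are collinear iff det[PQ; PR] = 0.
This determinant is linear in m: (88)m + (-2992) = 0, so m = 34.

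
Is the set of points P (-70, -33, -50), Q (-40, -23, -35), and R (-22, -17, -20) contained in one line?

PQ = (30, 10, 15), PR = (48, 16, 30).
PQ × PR = (60, -180, 0).
The cross product is nonzero, so the points do not lie on one line.

No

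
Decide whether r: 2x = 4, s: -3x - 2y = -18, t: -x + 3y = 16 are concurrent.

Yes

Intersecting r and s: solving the 2×2 system gives (x, y) = (2, 6).
Substitute into t: (-1)(2) + (3)(6) = 16.
This equals 16, so (2, 6) lies on all three lines and they are concurrent.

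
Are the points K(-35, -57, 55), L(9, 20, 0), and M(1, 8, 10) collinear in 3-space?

KL = (44, 77, -55), KM = (36, 65, -45).
KL × KM = (110, 0, 88).
The cross product is nonzero, so the points do not lie on one line.

No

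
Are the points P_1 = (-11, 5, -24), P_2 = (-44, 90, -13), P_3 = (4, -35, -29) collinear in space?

No

P_1P_2 = (-33, 85, 11), P_1P_3 = (15, -40, -5).
Comparing components 2 and 3: (85)(-5) − (11)(-40) = 15 ≠ 0, so P_1P_2 and P_1P_3 are not parallel and the points are not collinear.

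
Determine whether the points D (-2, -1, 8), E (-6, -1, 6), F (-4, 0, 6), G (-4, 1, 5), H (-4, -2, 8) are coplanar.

The plane through D, E, F has normal n = DE × DF = (2, -4, -4) and equation n·P = -32.
Checking the remaining points: n·G = -32, n·H = -32.
All equal -32, so all 5 points lie in one plane.

Yes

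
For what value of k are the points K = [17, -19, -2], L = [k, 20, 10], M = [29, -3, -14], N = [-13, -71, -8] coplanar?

38

Coplanarity ⇔ det[KL; KM; KN] = 0.
Expanding, this is linear in k: (-720)k + (27360) = 0.
So k = 38.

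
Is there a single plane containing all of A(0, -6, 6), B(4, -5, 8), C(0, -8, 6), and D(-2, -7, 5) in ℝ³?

With A as base: AB = (4, 1, 2), AC = (0, -2, 0), AD = (-2, -1, -1).
AC × AD = (2, 0, -4).
AB · (AC × AD) = 0.
The scalar triple product vanishes, so the four points are coplanar.

Yes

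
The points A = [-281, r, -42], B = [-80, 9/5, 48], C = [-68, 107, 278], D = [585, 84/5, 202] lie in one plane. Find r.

Coplanarity ⇔ det[AB; AC; AD] = 0.
Expanding, this is linear in r: (-151102)r + (-17225628/5) = 0.
So r = -114/5.

-114/5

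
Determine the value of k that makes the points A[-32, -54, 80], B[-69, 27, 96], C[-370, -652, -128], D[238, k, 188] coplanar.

The points are coplanar iff AB · (AC × AD) = 0.
Expanding, this is linear in k: (-13104)k + (2673216) = 0.
So k = 204.

204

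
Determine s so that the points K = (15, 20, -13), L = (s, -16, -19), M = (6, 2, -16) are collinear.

-3

Direction KM = (-9, -18, -3). From the y-coordinate of L, the parameter along the line is τ = (-16 − 20)/(-18) = 2.
Then s = 15 + 2·(-9) = -3.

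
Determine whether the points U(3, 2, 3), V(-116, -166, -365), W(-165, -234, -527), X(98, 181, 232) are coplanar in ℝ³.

The four points are coplanar iff the 3×3 determinant with rows UV, UW, UX is zero.
Rows: (-119, -168, -368), (-168, -236, -530), (95, 179, 229).
Expanding along the first row: (-119)(40826) − (-168)(11878) + (-368)(-7652) = -46854.
Nonzero ⇒ not coplanar.

No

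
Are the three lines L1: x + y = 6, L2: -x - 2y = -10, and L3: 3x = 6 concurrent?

Yes

Intersecting L1 and L2: solving the 2×2 system gives (x, y) = (2, 4).
Substitute into L3: (3)(2) + (0)(4) = 6.
This equals 6, so (2, 4) lies on all three lines and they are concurrent.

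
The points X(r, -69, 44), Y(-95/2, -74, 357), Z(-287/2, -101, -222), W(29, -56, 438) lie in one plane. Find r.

Coplanarity ⇔ det[XY; XZ; XW] = 0.
Expanding, this is linear in r: (-8235)r + (-205875/2) = 0.
So r = -25/2.

-25/2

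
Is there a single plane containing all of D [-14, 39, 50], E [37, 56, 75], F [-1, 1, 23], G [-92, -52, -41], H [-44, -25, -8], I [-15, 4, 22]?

No

The plane through D, E, F has normal n = DE × DF = (491, 1702, -2159) and equation n·P = -48446.
Checking the remaining points: n·G = -45157, n·H = -46882, n·I = -48055.
Since n·G = -45157 ≠ -48446, G is off the plane and the points are not all coplanar.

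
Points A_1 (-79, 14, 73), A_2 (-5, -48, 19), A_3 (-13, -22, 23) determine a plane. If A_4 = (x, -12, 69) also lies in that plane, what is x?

-71

Coplanarity requires A_1A_2 · (A_1A_3 × A_1A_4) = 0.
A_1A_2 = (74, -62, -54), A_1A_3 = (66, -36, -50); the triple product is linear in x with coefficient 1156 and constant term 82076.
Setting it to zero: x = -71.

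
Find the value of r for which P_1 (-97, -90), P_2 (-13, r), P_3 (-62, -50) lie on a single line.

6

Collinearity: (P_2 − P_1) must be parallel to (P_3 − P_1) = (35, 40).
Cross-multiplying the components: (r − (-90))·(35) = (84)·(40).
Solving gives r = 6.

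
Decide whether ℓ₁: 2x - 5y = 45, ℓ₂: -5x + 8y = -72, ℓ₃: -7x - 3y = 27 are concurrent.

Yes

The three lines meet at one point iff the augmented coefficient matrix [aᵢ bᵢ cᵢ] has rank < 3, i.e. its determinant vanishes.
Here the determinant is 0.
It vanishes, so the lines are concurrent at (0, -9).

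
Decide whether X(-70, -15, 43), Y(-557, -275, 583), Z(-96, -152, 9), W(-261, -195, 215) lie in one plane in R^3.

No

With X as base: XY = (-487, -260, 540), XZ = (-26, -137, -34), XW = (-191, -180, 172).
XZ × XW = (-29684, 10966, -21487).
XY · (XZ × XW) = 1968.
Since 1968 ≠ 0, the four points are not coplanar.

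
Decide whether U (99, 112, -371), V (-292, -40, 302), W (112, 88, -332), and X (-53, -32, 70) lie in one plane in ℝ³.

The four points are coplanar iff the 3×3 determinant with rows UV, UW, UX is zero.
Rows: (-391, -152, 673), (13, -24, 39), (-152, -144, 441).
Expanding along the first row: (-391)(-4968) − (-152)(11661) + (673)(-5520) = 0.
Zero determinant ⇒ coplanar.

Yes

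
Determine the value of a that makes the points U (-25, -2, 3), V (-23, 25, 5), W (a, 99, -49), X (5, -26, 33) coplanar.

-77

The points are coplanar iff UV · (UW × UX) = 0.
Expanding, this is linear in a: (-858)a + (-66066) = 0.
So a = -77.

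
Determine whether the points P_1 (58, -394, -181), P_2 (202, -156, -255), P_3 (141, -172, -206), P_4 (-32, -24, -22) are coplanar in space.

No

A normal to the plane through P_1, P_2, P_3 is n = P_1P_2 × P_1P_3 = (10478, -2542, 12214).
The plane has equation n·P = -601462. For P_4: n·P_4 = -542996.
-542996 ≠ -601462, so P_4 is off the plane.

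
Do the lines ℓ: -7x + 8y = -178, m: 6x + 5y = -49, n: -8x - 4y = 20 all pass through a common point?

Intersecting ℓ and m: solving the 2×2 system gives (x, y) = (6, -17).
Substitute into n: (-8)(6) + (-4)(-17) = 20.
This equals 20, so (6, -17) lies on all three lines and they are concurrent.

Yes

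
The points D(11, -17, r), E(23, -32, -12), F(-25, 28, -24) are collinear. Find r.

-15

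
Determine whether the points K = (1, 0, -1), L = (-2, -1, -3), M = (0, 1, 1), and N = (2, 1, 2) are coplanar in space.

No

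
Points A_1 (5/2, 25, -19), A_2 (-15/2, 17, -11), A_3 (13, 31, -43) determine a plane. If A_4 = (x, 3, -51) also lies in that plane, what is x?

-16

The plane through A_1, A_2, A_3 has equation 144x − 156y + 24z = -3996.
Substituting A_4: (144)x + (-1692) = -3996, so x = -16.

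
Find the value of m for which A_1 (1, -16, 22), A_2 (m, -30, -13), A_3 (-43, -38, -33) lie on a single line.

Collinearity requires A_1A_2 × A_1A_3 = 0; each component is linear in m.
The y-component gives (55)m + (1485) = 0, so m = -27.
The remaining components then also vanish.

-27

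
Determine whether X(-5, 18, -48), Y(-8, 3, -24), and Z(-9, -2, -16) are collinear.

Yes

XY = (-3, -15, 24), XZ = (-4, -20, 32).
XY × XZ = (0, 0, 0).
The cross product vanishes, so the three points are collinear.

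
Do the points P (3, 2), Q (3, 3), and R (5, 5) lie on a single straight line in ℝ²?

No

PQ = (0, 1), PR = (2, 3).
If collinear, PR would be a scalar multiple of PQ. But (0)·(3) ≠ (1)·(2) (difference -2), so they are not parallel; the points are not collinear.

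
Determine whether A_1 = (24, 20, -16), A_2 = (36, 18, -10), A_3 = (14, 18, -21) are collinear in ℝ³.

No

A_1A_2 = (12, -2, 6), A_1A_3 = (-10, -2, -5).
Comparing components 2 and 3: (-2)(-5) − (6)(-2) = 22 ≠ 0, so A_1A_2 and A_1A_3 are not parallel and the points are not collinear.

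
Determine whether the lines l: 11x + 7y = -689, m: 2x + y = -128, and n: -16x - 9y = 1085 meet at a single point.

Intersecting l and m: solving the 2×2 system gives (x, y) = (-69, 10).
Substitute into n: (-16)(-69) + (-9)(10) = 1014.
But n requires 1085 ≠ 1014, so the three lines have no common point.

No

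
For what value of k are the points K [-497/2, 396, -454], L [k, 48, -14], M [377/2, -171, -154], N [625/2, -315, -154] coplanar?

The points are coplanar iff KL · (KM × KN) = 0.
Expanding, this is linear in k: (43200)k + (1036800) = 0.
So k = -24.

-24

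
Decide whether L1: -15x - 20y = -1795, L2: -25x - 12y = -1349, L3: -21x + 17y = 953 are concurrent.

No

Intersecting L1 and L2: solving the 2×2 system gives (x, y) = (17, 77).
Substitute into L3: (-21)(17) + (17)(77) = 952.
But L3 requires 953 ≠ 952, so the three lines have no common point.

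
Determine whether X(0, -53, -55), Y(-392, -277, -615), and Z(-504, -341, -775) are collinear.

Yes

XY = (-392, -224, -560), XZ = (-504, -288, -720).
Each component of XZ is 9/7 times the corresponding component of XY, so XZ = 9/7·XY and the points are collinear.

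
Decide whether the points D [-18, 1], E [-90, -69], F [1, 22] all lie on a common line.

DE = (-72, -70), DF = (19, 21).
det[DE; DF] = (-72)(21) − (-70)(19) = -182.
The determinant is nonzero, so they are not collinear.

No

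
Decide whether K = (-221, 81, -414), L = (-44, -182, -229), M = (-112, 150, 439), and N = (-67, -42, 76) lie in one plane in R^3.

The four points are coplanar iff the 3×3 determinant with rows KL, KM, KN is zero.
Rows: (177, -263, 185), (109, 69, 853), (154, -123, 490).
Expanding along the first row: (177)(138729) − (-263)(-77952) + (185)(-24033) = -392448.
Nonzero ⇒ not coplanar.

No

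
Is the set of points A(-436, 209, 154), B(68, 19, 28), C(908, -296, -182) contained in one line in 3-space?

AB = (504, -190, -126), AC = (1344, -505, -336).
AB × AC = (210, 0, 840).
The cross product is nonzero, so the points do not lie on one line.

No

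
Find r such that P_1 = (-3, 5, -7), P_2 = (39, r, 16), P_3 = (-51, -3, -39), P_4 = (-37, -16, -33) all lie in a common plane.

-11

Normal to plane P_1P_3P_4: n = (-464, -160, 736); plane equation n·P = -4560.
Requiring n·P_2 = -4560: (-160)r + (-6320) = -4560.
So r = -11.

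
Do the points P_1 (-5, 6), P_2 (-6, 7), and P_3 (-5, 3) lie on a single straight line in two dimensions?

No

P_1P_2 = (-1, 1), P_1P_3 = (0, -3).
Twice the signed area of △P_1P_2P_3 is (-1)(-3) − (1)(0) = 3.
The area is nonzero, so the three points are not collinear.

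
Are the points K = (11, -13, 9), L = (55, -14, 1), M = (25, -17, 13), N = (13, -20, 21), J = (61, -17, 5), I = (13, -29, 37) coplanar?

Yes

The plane through K, L, M has normal n = KL × KM = (-36, -288, -162) and equation n·P = 1890.
Checking the remaining points: n·N = 1890, n·J = 1890, n·I = 1890.
All equal 1890, so all 6 points lie in one plane.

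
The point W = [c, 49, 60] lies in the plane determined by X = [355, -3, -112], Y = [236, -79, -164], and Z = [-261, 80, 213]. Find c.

57

The plane through X, Y, Z has equation −20384x + 70707y − 56693z = -1098825.
Substituting W: (-20384)c + (63063) = -1098825, so c = 57.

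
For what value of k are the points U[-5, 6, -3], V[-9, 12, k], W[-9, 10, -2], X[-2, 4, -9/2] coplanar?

Normal to plane UWX: n = (-4, -3, -4); plane equation n·P = 14.
Requiring n·V = 14: (-4)k + (0) = 14.
So k = -7/2.

-7/2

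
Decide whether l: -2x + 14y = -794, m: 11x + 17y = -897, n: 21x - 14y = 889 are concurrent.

Yes

The three lines meet at one point iff the augmented coefficient matrix [aᵢ bᵢ cᵢ] has rank < 3, i.e. its determinant vanishes.
Here the determinant is 0.
It vanishes, so the lines are concurrent at (5, -56).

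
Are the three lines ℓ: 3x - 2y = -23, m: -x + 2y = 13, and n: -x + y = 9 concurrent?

Yes

Lines aᵢx + bᵢy = cᵢ with pairwise distinct directions are concurrent exactly when det[aᵢ bᵢ cᵢ] = 0.
Here the determinant is 0.
It vanishes, so the lines are concurrent at (-5, 4).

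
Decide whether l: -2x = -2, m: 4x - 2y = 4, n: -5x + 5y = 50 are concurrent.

The three lines meet at one point iff the augmented coefficient matrix [aᵢ bᵢ cᵢ] has rank < 3, i.e. its determinant vanishes.
Here the determinant is 220.
Nonzero, so no common point exists.

No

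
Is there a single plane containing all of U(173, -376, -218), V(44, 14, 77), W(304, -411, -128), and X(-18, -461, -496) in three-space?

Yes

With U as base: UV = (-129, 390, 295), UW = (131, -35, 90), UX = (-191, -85, -278).
UW × UX = (17380, 19228, -17820).
UV · (UW × UX) = 0.
The scalar triple product vanishes, so the four points are coplanar.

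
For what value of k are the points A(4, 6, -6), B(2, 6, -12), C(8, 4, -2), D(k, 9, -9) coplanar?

Normal to plane ABC: n = (-12, -16, 4); plane equation n·P = -168.
Requiring n·D = -168: (-12)k + (-180) = -168.
So k = -1.

-1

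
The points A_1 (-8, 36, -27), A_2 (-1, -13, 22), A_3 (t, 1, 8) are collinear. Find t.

-3

Direction A_1A_2 = (7, -49, 49). From the y-coordinate of A_3, the parameter along the line is τ = (1 − 36)/(-49) = 5/7.
Then t = (-8) + 5/7·(7) = -3.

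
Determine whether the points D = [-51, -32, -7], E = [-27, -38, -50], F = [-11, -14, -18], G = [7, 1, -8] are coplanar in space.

Yes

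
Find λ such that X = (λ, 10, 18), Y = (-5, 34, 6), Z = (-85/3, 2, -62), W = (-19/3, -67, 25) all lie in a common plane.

The points are coplanar iff XY · (XZ × XW) = 0.
Expanding, this is linear in λ: (7476)λ + (22428) = 0.
So λ = -3.

-3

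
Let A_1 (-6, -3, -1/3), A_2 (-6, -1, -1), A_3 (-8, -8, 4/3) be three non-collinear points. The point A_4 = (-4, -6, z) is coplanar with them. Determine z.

2/3

Coplanarity requires A_1A_2 · (A_1A_3 × A_1A_4) = 0.
A_1A_2 = (0, 2, -2/3), A_1A_3 = (-2, -5, 5/3); the triple product is linear in z with coefficient 4 and constant term -8/3.
Setting it to zero: z = 2/3.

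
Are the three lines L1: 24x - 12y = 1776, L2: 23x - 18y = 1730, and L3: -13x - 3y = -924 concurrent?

No

Lines aᵢx + bᵢy = cᵢ with pairwise distinct directions are concurrent exactly when det[aᵢ bᵢ cᵢ] = 0.
Here the determinant is 456.
Nonzero, so no common point exists.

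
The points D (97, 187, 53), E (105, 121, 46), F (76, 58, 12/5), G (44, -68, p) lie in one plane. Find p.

Coplanarity ⇔ det[DE; DF; DG] = 0.
Expanding, this is linear in p: (-2418)p + (-708474/5) = 0.
So p = -293/5.

-293/5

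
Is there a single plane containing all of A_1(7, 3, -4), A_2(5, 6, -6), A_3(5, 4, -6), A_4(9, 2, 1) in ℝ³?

With A_1 as base: A_1A_2 = (-2, 3, -2), A_1A_3 = (-2, 1, -2), A_1A_4 = (2, -1, 5).
A_1A_3 × A_1A_4 = (3, 6, 0).
A_1A_2 · (A_1A_3 × A_1A_4) = 12.
Since 12 ≠ 0, the four points are not coplanar.

No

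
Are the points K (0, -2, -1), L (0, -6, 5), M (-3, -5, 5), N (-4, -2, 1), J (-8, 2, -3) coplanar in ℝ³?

The plane through K, L, M has normal n = KL × KM = (-6, -18, -12) and equation n·P = 48.
Checking the remaining points: n·N = 48, n·J = 48.
All equal 48, so all 5 points lie in one plane.

Yes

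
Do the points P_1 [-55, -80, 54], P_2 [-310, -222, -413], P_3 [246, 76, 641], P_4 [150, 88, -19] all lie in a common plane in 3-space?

With P_1 as base: P_1P_2 = (-255, -142, -467), P_1P_3 = (301, 156, 587), P_1P_4 = (205, 168, -73).
P_1P_3 × P_1P_4 = (-110004, 142308, 18588).
P_1P_2 · (P_1P_3 × P_1P_4) = -837312.
Since -837312 ≠ 0, the four points are not coplanar.

No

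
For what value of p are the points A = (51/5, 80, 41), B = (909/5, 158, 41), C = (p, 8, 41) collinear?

-741/5

Collinearity requires AB × AC = 0; each component is linear in p.
The z-component gives (-78)p + (-57798/5) = 0, so p = -741/5.
The remaining components then also vanish.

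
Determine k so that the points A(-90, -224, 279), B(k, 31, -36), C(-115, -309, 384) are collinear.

-15

Collinearity requires AB × AC = 0; each component is linear in k.
The y-component gives (-105)k + (-1575) = 0, so k = -15.
The remaining components then also vanish.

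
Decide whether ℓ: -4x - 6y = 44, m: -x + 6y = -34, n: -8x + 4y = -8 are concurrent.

Yes

The three lines meet at one point iff the augmented coefficient matrix [aᵢ bᵢ cᵢ] has rank < 3, i.e. its determinant vanishes.
Here the determinant is 0.
It vanishes, so the lines are concurrent at (-2, -6).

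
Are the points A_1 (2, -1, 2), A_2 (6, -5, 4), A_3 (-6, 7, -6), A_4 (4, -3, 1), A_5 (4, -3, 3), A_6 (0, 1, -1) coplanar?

The plane through A_1, A_2, A_3 has normal n = A_1A_2 × A_1A_3 = (16, 16, 0) and equation n·P = 16.
Checking the remaining points: n·A_4 = 16, n·A_5 = 16, n·A_6 = 16.
All equal 16, so all 6 points lie in one plane.

Yes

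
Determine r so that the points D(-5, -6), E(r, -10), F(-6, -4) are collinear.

The three points are collinear iff det[DE; DF] = 0.
This determinant is linear in r: (2)r + (6) = 0, so r = -3.

-3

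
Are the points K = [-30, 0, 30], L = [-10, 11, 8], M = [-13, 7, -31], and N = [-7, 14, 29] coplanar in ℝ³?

Yes

A normal to the plane through K, L, M is n = KL × KM = (-517, 846, -47).
The plane has equation n·P = 14100. For N: n·N = 14100.
Equal, so N lies in the plane and all four are coplanar.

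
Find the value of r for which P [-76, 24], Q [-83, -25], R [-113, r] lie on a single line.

-235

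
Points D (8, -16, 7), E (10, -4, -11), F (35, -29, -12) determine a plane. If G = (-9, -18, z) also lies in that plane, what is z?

32

The plane through D, E, F has equation −462x − 448y − 350z = 1022.
Substituting G: (-350)z + (12222) = 1022, so z = 32.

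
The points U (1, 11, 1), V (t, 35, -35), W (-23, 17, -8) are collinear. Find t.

-95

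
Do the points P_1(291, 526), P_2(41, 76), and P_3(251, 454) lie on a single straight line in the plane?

P_1P_2 = (-250, -450), P_1P_3 = (-40, -72).
det[P_1P_2; P_1P_3] = (-250)(-72) − (-450)(-40) = 0.
The determinant is zero, so the points are collinear.

Yes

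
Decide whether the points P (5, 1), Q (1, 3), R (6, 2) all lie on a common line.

PQ = (-4, 2), PR = (1, 1).
Twice the signed area of △PQR is (-4)(1) − (2)(1) = -6.
The area is nonzero, so the three points are not collinear.

No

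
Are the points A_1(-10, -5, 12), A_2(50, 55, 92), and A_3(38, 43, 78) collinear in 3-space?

No

A_1A_2 = (60, 60, 80), A_1A_3 = (48, 48, 66).
A_1A_2 × A_1A_3 = (120, -120, 0).
The cross product is nonzero, so the points do not lie on one line.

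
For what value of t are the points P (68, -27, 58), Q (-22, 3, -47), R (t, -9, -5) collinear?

Direction PQ = (-90, 30, -105). From the y-coordinate of R, the parameter along the line is τ = (-9 − (-27))/30 = 3/5.
Then t = 68 + 3/5·(-90) = 14.

14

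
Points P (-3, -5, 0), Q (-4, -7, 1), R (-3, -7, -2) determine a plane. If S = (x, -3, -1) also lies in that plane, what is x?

The plane through P, Q, R has equation 6x − 2y + 2z = -8.
Substituting S: (6)x + (4) = -8, so x = -2.

-2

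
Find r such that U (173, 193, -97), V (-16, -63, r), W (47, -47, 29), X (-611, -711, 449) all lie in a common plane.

50

Coplanarity ⇔ det[UV; UW; UX] = 0.
Expanding, this is linear in r: (-74256)r + (3712800) = 0.
So r = 50.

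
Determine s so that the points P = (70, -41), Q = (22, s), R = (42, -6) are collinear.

19

The three points are collinear iff det[PQ; PR] = 0.
This determinant is linear in s: (28)s + (-532) = 0, so s = 19.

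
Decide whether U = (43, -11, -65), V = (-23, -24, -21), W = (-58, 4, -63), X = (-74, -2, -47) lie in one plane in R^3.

The four points are coplanar iff the 3×3 determinant with rows UV, UW, UX is zero.
Rows: (-66, -13, 44), (-101, 15, 2), (-117, 9, 18).
Expanding along the first row: (-66)(252) − (-13)(-1584) + (44)(846) = 0.
Zero determinant ⇒ coplanar.

Yes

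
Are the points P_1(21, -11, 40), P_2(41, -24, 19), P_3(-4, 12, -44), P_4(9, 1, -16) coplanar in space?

The four points are coplanar iff the 3×3 determinant with rows P_1P_2, P_1P_3, P_1P_4 is zero.
Rows: (20, -13, -21), (-25, 23, -84), (-12, 12, -56).
Expanding along the first row: (20)(-280) − (-13)(392) + (-21)(-24) = 0.
Zero determinant ⇒ coplanar.

Yes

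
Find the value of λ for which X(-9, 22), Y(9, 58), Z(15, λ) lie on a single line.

70

The three points are collinear iff det[XY; XZ] = 0.
This determinant is linear in λ: (18)λ + (-1260) = 0, so λ = 70.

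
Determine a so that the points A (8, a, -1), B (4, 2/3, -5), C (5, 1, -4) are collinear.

2

Direction BC = (1, 1/3, 1). From the x-coordinate of A, the parameter along the line is τ = (8 − 4)/1 = 4.
Then a = 2/3 + 4·(1/3) = 2.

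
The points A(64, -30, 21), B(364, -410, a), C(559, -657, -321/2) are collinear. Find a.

-89

Direction AC = (495, -627, -363/2). From the x-coordinate of B, the parameter along the line is τ = (364 − 64)/495 = 20/33.
Then a = 21 + 20/33·(-363/2) = -89.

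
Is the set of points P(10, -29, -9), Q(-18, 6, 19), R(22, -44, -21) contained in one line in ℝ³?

PQ = (-28, 35, 28), PR = (12, -15, -12).
Each component of PR is -3/7 times the corresponding component of PQ, so PR = -3/7·PQ and the points are collinear.

Yes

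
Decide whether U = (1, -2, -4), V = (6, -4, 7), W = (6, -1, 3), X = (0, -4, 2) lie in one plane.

No

A normal to the plane through U, V, W is n = UV × UW = (-25, 20, 15).
The plane has equation n·P = -125. For X: n·X = -50.
-50 ≠ -125, so X is off the plane.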